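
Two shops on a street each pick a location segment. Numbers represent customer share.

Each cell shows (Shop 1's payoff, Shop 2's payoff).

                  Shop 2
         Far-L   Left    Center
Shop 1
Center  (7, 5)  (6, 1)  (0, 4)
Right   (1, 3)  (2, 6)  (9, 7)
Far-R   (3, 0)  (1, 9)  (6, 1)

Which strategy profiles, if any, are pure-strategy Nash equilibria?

Pure-strategy Nash equilibria: (Center, Far-L) and (Right, Center)

For each player, find the best response to each opponent profile; mutual best responses are the pure NE.
Shop 1 against Far-L: payoffs 7, 1, 3 → best response Center.
Shop 1 against Left: payoffs 6, 2, 1 → best response Center.
Shop 1 against Center: payoffs 0, 9, 6 → best response Right.
Shop 2 against Center: payoffs 5, 1, 4 → best response Far-L.
Shop 2 against Right: payoffs 3, 6, 7 → best response Center.
Shop 2 against Far-R: payoffs 0, 9, 1 → best response Left.
Mutual best responses: (Center, Far-L); (Right, Center).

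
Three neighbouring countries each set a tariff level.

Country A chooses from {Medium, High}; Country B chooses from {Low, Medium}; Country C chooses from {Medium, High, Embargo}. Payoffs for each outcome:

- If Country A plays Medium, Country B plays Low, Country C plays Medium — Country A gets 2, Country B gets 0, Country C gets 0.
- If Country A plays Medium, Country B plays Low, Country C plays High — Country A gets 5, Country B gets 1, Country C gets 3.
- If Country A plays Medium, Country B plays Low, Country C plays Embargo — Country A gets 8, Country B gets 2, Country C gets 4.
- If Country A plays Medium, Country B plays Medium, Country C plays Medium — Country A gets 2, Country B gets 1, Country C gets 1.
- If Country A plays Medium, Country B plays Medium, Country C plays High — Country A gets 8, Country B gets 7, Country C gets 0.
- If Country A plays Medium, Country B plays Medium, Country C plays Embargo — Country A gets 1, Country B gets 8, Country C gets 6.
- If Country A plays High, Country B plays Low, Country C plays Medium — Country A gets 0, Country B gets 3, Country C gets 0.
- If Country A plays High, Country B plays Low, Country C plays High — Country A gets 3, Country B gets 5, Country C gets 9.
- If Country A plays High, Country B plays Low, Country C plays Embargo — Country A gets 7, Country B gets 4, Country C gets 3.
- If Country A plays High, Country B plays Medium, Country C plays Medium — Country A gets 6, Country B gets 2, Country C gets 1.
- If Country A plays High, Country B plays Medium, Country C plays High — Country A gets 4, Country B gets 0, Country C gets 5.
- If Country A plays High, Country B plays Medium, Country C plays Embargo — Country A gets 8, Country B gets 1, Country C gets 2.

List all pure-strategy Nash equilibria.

This game has no pure Nash equilibrium.

For each player, find the best response to each opponent profile; mutual best responses are the pure NE.
Country A against (Low, Medium): payoffs 2, 0 → best response Medium.
Country A against (Low, High): payoffs 5, 3 → best response Medium.
Country A against (Low, Embargo): payoffs 8, 7 → best response Medium.
Country A against (Medium, Medium): payoffs 2, 6 → best response High.
Country A against (Medium, High): payoffs 8, 4 → best response Medium.
Country A against (Medium, Embargo): payoffs 1, 8 → best response High.
Country B against (Medium, Medium): payoffs 0, 1 → best response Medium.
Country B against (Medium, High): payoffs 1, 7 → best response Medium.
Country B against (Medium, Embargo): payoffs 2, 8 → best response Medium.
Country B against (High, Medium): payoffs 3, 2 → best response Low.
Country B against (High, High): payoffs 5, 0 → best response Low.
Country B against (High, Embargo): payoffs 4, 1 → best response Low.
Country C against (Medium, Low): payoffs 0, 3, 4 → best response Embargo.
Country C against (Medium, Medium): payoffs 1, 0, 6 → best response Embargo.
Country C against (High, Low): payoffs 0, 9, 3 → best response High.
Country C against (High, Medium): payoffs 1, 5, 2 → best response High.
No profile is a mutual best response for all players.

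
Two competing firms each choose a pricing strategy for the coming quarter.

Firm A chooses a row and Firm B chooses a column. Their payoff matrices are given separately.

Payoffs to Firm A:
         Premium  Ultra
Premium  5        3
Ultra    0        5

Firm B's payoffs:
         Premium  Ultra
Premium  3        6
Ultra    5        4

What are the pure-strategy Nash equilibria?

Mark each player's best response to every combination of opponents' strategies; a profile where every player is best-responding is a pure Nash equilibrium.
Firm A against Premium: payoffs 5, 0 → best response Premium.
Firm A against Ultra: payoffs 3, 5 → best response Ultra.
Firm B against Premium: payoffs 3, 6 → best response Ultra.
Firm B against Ultra: payoffs 5, 4 → best response Premium.
No profile is a mutual best response for all players.

There is no pure-strategy Nash equilibrium.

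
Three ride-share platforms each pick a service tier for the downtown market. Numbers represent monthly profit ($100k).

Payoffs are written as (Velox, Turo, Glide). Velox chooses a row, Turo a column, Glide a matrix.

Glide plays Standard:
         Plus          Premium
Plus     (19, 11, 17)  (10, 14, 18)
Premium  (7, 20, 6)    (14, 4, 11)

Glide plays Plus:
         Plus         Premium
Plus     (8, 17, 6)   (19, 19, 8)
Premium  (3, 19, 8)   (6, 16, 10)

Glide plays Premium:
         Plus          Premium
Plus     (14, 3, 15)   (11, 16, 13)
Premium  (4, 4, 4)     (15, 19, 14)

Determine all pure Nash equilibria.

(Premium, Premium, Premium)

(Plus, Plus, Standard): Turo can switch to Premium (11 → 14). Not NE.
(Plus, Plus, Plus): Turo can switch to Premium (17 → 19). Not NE.
(Plus, Plus, Premium): Turo can switch to Premium (3 → 16). Not NE.
(Plus, Premium, Standard): Velox can switch to Premium (10 → 14). Not NE.
(Plus, Premium, Plus): Glide can switch to Standard (8 → 18). Not NE.
(Plus, Premium, Premium): Velox can switch to Premium (11 → 15). Not NE.
(Premium, Premium, Premium): Velox gets 15, best alternative 11; Turo gets 19, best alternative 4; Glide gets 14, best alternative 11. No profitable deviation — NE.
(The remaining 5 profiles each have a profitable deviation by the same check.)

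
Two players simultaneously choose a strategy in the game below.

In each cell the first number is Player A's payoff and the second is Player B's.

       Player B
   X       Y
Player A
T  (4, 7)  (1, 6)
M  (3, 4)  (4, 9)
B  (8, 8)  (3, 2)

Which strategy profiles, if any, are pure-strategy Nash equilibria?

(M, Y), (B, X)

(T, X): Player A can switch to B (4 → 8). Not NE.
(T, Y): Player A can switch to M (1 → 4). Not NE.
(M, X): Player A can switch to T (3 → 4). Not NE.
(M, Y): Player A gets 4, best alternative 3; Player B gets 9, best alternative 4. No profitable deviation — NE.
(B, X): Player A gets 8, best alternative 4; Player B gets 8, best alternative 2. No profitable deviation — NE.
(B, Y): Player A can switch to M (3 → 4). Not NE.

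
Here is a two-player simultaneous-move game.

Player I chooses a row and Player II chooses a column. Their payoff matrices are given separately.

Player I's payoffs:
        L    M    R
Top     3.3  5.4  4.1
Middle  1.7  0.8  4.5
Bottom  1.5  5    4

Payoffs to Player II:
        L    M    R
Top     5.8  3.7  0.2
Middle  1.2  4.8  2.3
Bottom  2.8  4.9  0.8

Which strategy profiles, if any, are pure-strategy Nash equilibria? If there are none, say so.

(Top, L)

(Top, L): Player I gets 3.3, best alternative 1.7; Player II gets 5.8, best alternative 3.7. No profitable deviation — NE.
(Top, M): Player II can switch to L (3.7 → 5.8). Not NE.
(Top, R): Player I can switch to Middle (4.1 → 4.5). Not NE.
(Middle, L): Player I can switch to Top (1.7 → 3.3). Not NE.
(Middle, M): Player I can switch to Top (0.8 → 5.4). Not NE.
(Middle, R): Player II can switch to M (2.3 → 4.8). Not NE.
(Bottom, L): Player I can switch to Top (1.5 → 3.3). Not NE.
(The remaining 2 profiles each have a profitable deviation by the same check.)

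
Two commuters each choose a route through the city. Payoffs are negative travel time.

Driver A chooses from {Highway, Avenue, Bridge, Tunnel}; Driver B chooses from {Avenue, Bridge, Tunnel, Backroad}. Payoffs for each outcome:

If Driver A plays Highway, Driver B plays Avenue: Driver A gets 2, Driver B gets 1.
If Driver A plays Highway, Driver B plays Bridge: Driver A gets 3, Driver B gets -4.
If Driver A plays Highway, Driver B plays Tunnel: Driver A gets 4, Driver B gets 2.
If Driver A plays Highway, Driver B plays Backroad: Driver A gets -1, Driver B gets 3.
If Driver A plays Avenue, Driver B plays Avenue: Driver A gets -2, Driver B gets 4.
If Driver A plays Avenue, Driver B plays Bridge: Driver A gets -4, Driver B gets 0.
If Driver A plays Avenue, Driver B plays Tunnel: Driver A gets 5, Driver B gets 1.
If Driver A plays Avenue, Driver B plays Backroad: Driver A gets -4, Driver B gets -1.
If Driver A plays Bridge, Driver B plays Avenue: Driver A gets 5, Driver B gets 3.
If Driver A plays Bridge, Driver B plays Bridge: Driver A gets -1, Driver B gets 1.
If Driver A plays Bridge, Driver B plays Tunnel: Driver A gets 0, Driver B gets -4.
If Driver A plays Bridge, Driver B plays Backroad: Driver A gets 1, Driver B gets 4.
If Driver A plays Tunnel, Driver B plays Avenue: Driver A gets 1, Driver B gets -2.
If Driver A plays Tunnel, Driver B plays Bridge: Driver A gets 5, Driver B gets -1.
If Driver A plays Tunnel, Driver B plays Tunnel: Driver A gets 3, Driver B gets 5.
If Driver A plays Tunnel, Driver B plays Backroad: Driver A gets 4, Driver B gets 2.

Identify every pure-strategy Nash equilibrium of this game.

No pure-strategy Nash equilibrium.

Driver A against Avenue: payoffs 2, -2, 5, 1 → best response Bridge.
Driver A against Bridge: payoffs 3, -4, -1, 5 → best response Tunnel.
Driver A against Tunnel: payoffs 4, 5, 0, 3 → best response Avenue.
Driver A against Backroad: payoffs -1, -4, 1, 4 → best response Tunnel.
Driver B against Highway: payoffs 1, -4, 2, 3 → best response Backroad.
Driver B against Avenue: payoffs 4, 0, 1, -1 → best response Avenue.
Driver B against Bridge: payoffs 3, 1, -4, 4 → best response Backroad.
Driver B against Tunnel: payoffs -2, -1, 5, 2 → best response Tunnel.
No profile is a mutual best response for all players.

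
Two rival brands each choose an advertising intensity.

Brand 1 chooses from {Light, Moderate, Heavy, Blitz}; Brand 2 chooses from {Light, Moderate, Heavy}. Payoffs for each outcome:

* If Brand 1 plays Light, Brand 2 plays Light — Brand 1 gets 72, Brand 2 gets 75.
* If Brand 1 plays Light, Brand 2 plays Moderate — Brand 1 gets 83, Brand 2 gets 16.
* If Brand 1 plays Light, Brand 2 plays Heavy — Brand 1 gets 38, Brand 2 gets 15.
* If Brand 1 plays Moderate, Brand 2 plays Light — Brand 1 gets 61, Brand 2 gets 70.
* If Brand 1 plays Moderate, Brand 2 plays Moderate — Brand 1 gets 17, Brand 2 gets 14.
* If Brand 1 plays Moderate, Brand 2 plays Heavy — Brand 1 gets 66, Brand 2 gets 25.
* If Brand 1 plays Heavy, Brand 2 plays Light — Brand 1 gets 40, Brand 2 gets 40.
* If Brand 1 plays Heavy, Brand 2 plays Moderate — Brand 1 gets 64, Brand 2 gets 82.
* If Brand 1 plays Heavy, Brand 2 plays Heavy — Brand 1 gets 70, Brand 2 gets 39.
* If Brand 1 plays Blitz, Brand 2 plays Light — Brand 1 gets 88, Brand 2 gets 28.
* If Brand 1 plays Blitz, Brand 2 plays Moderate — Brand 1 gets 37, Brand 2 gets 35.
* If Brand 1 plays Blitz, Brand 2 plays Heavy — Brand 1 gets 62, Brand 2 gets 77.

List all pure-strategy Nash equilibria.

none

For each player, find the best response to each opponent profile; mutual best responses are the pure NE.
Brand 1 against Light: payoffs 72, 61, 40, 88 → best response Blitz.
Brand 1 against Moderate: payoffs 83, 17, 64, 37 → best response Light.
Brand 1 against Heavy: payoffs 38, 66, 70, 62 → best response Heavy.
Brand 2 against Light: payoffs 75, 16, 15 → best response Light.
Brand 2 against Moderate: payoffs 70, 14, 25 → best response Light.
Brand 2 against Heavy: payoffs 40, 82, 39 → best response Moderate.
Brand 2 against Blitz: payoffs 28, 35, 77 → best response Heavy.
No profile is a mutual best response for all players.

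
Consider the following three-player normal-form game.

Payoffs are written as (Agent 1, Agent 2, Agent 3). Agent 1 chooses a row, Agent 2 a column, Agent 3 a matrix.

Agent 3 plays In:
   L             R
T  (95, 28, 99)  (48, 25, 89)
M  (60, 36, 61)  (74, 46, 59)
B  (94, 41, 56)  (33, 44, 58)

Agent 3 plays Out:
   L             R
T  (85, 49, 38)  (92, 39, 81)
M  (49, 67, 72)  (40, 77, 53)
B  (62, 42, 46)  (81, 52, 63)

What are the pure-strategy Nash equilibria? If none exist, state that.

Check each profile: it is a Nash equilibrium iff no player can strictly gain by switching unilaterally.
(T, L, In): Agent 1 gets 95, best alternative 94; Agent 2 gets 28, best alternative 25; Agent 3 gets 99, best alternative 38. No profitable deviation — NE.
(T, L, Out): Agent 3 can switch to In (38 → 99). Not NE.
(T, R, In): Agent 1 can switch to M (48 → 74). Not NE.
(T, R, Out): Agent 2 can switch to L (39 → 49). Not NE.
(M, L, In): Agent 1 can switch to T (60 → 95). Not NE.
(M, L, Out): Agent 1 can switch to T (49 → 85). Not NE.
(M, R, In): Agent 1 gets 74, best alternative 48; Agent 2 gets 46, best alternative 36; Agent 3 gets 59, best alternative 53. No profitable deviation — NE.
(M, R, Out): Agent 1 can switch to T (40 → 92). Not NE.
(B, L, In): Agent 1 can switch to T (94 → 95). Not NE.
(B, L, Out): Agent 1 can switch to T (62 → 85). Not NE.
(B, R, In): Agent 1 can switch to T (33 → 48). Not NE.
(B, R, Out): Agent 1 can switch to T (81 → 92). Not NE.

(T, L, In); (M, R, In)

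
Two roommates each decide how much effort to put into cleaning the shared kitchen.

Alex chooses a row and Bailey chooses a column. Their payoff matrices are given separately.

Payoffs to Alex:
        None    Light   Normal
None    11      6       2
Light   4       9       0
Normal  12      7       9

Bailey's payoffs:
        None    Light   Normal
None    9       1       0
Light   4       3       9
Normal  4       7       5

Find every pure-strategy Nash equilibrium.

(None, None): Alex can switch to Normal (11 → 12). Not NE.
(None, Light): Alex can switch to Light (6 → 9). Not NE.
(None, Normal): Alex can switch to Normal (2 → 9). Not NE.
(Light, None): Alex can switch to None (4 → 11). Not NE.
(Light, Light): Bailey can switch to None (3 → 4). Not NE.
(Light, Normal): Alex can switch to None (0 → 2). Not NE.
(Normal, None): Bailey can switch to Light (4 → 7). Not NE.
(Normal, Light): Alex can switch to Light (7 → 9). Not NE.
(The remaining 1 profile has a profitable deviation by the same check.)

No pure-strategy Nash equilibrium.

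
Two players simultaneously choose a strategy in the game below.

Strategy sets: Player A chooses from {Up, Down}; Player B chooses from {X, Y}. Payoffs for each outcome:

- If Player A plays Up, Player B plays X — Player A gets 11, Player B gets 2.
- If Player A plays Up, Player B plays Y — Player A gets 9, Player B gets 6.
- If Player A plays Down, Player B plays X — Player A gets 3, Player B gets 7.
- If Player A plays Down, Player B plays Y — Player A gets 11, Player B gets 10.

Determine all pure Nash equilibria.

(Down, Y)

Player A against X: payoffs 11, 3 → best response Up.
Player A against Y: payoffs 9, 11 → best response Down.
Player B against Up: payoffs 2, 6 → best response Y.
Player B against Down: payoffs 7, 10 → best response Y.
Mutual best responses: (Down, Y).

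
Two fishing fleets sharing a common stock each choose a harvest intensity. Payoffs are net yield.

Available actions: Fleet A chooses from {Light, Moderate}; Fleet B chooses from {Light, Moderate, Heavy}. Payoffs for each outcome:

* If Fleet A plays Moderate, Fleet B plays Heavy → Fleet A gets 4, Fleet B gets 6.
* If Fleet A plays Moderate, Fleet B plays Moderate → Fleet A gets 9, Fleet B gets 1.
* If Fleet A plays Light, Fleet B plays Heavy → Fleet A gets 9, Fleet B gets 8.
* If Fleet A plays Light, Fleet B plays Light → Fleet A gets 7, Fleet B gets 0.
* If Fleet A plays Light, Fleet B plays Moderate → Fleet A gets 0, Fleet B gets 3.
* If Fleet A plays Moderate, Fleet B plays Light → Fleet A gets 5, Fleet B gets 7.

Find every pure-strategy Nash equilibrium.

The unique pure-strategy Nash equilibrium is (Light, Heavy).

Fleet A against Light: payoffs 7, 5 → best response Light.
Fleet A against Moderate: payoffs 0, 9 → best response Moderate.
Fleet A against Heavy: payoffs 9, 4 → best response Light.
Fleet B against Light: payoffs 0, 3, 8 → best response Heavy.
Fleet B against Moderate: payoffs 7, 1, 6 → best response Light.
Mutual best responses: (Light, Heavy).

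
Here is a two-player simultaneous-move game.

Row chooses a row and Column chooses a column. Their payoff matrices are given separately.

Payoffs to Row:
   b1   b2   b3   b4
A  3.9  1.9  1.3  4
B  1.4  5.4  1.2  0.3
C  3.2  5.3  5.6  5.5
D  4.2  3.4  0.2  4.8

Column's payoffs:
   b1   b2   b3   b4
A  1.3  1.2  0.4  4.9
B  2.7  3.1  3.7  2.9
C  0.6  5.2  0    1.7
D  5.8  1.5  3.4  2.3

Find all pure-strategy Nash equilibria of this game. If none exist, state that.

The unique pure-strategy Nash equilibrium is (D, b1).

Mark each player's best response to every combination of opponents' strategies; a profile where every player is best-responding is a pure Nash equilibrium.
Row against b1: payoffs 3.9, 1.4, 3.2, 4.2 → best response D.
Row against b2: payoffs 1.9, 5.4, 5.3, 3.4 → best response B.
Row against b3: payoffs 1.3, 1.2, 5.6, 0.2 → best response C.
Row against b4: payoffs 4, 0.3, 5.5, 4.8 → best response C.
Column against A: payoffs 1.3, 1.2, 0.4, 4.9 → best response b4.
Column against B: payoffs 2.7, 3.1, 3.7, 2.9 → best response b3.
Column against C: payoffs 0.6, 5.2, 0, 1.7 → best response b2.
Column against D: payoffs 5.8, 1.5, 3.4, 2.3 → best response b1.
Mutual best responses: (D, b1).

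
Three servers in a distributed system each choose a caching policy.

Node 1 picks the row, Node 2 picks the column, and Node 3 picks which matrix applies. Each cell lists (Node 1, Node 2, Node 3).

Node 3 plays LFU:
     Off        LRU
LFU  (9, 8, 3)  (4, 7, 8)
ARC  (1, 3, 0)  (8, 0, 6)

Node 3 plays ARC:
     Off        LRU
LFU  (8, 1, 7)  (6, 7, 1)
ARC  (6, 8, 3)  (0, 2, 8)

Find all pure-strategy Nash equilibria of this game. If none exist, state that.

Check each profile: it is a Nash equilibrium iff no player can strictly gain by switching unilaterally.
(LFU, Off, LFU): Node 3 can switch to ARC (3 → 7). Not NE.
(LFU, Off, ARC): Node 2 can switch to LRU (1 → 7). Not NE.
(LFU, LRU, LFU): Node 1 can switch to ARC (4 → 8). Not NE.
(LFU, LRU, ARC): Node 3 can switch to LFU (1 → 8). Not NE.
(ARC, Off, LFU): Node 1 can switch to LFU (1 → 9). Not NE.
(ARC, Off, ARC): Node 1 can switch to LFU (6 → 8). Not NE.
(The remaining 2 profiles each have a profitable deviation by the same check.)

none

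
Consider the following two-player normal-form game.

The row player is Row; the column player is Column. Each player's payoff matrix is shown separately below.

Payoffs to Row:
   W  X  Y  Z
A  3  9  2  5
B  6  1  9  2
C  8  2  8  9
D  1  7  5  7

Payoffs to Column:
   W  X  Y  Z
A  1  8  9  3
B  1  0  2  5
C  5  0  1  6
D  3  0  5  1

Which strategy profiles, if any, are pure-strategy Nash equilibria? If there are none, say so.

(A, W): Row can switch to B (3 → 6). Not NE.
(A, X): Column can switch to Y (8 → 9). Not NE.
(A, Y): Row can switch to B (2 → 9). Not NE.
(A, Z): Row can switch to C (5 → 9). Not NE.
(B, W): Row can switch to C (6 → 8). Not NE.
(B, X): Row can switch to A (1 → 9). Not NE.
(B, Y): Column can switch to Z (2 → 5). Not NE.
(B, Z): Row can switch to A (2 → 5). Not NE.
(C, W): Column can switch to Z (5 → 6). Not NE.
(C, X): Row can switch to A (2 → 9). Not NE.
(C, Z): Row gets 9, best alternative 7; Column gets 6, best alternative 5. No profitable deviation — NE.
(The remaining 5 profiles each have a profitable deviation by the same check.)

(C, Z)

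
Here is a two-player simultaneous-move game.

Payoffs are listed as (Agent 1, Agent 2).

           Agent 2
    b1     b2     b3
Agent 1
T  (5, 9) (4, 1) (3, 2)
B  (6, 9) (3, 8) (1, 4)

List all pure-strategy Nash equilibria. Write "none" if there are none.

For each strategy profile, look for a profitable unilateral deviation.
(T, b1): Agent 1 can switch to B (5 → 6). Not NE.
(T, b2): Agent 2 can switch to b1 (1 → 9). Not NE.
(T, b3): Agent 2 can switch to b1 (2 → 9). Not NE.
(B, b1): Agent 1 gets 6, best alternative 5; Agent 2 gets 9, best alternative 8. No profitable deviation — NE.
(B, b2): Agent 1 can switch to T (3 → 4). Not NE.
(B, b3): Agent 1 can switch to T (1 → 3). Not NE.

(B, b1)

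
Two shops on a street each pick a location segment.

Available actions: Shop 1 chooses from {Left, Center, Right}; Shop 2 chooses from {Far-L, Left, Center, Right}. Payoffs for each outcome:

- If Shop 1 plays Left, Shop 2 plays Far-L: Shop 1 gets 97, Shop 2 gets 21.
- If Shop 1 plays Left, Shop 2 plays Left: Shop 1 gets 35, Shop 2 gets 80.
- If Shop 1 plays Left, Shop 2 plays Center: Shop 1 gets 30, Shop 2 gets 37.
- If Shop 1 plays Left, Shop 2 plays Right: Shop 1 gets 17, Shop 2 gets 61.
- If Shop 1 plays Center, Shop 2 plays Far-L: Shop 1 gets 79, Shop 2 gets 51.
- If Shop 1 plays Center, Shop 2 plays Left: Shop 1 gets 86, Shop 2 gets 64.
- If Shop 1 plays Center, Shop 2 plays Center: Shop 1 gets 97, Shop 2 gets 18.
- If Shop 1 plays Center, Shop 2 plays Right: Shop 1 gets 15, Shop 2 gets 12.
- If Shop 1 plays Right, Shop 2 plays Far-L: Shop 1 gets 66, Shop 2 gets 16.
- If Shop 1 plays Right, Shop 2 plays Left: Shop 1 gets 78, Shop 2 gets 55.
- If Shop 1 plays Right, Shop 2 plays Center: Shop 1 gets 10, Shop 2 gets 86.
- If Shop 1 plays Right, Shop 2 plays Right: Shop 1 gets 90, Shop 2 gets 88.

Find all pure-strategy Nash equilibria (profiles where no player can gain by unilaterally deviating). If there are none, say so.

Pure-strategy Nash equilibria: (Center, Left) and (Right, Right)

Check each profile: it is a Nash equilibrium iff no player can strictly gain by switching unilaterally.
(Left, Far-L): Shop 2 can switch to Left (21 → 80). Not NE.
(Left, Left): Shop 1 can switch to Center (35 → 86). Not NE.
(Left, Center): Shop 1 can switch to Center (30 → 97). Not NE.
(Left, Right): Shop 1 can switch to Right (17 → 90). Not NE.
(Center, Far-L): Shop 1 can switch to Left (79 → 97). Not NE.
(Center, Left): Shop 1 gets 86, best alternative 78; Shop 2 gets 64, best alternative 51. No profitable deviation — NE.
(Center, Center): Shop 2 can switch to Far-L (18 → 51). Not NE.
(Right, Right): Shop 1 gets 90, best alternative 17; Shop 2 gets 88, best alternative 86. No profitable deviation — NE.
(The remaining 4 profiles each have a profitable deviation by the same check.)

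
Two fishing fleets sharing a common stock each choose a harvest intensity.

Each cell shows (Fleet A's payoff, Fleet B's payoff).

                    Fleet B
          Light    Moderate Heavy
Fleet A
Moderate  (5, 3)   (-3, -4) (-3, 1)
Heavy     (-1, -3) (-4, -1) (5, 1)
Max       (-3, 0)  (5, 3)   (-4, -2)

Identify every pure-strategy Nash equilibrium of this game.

(Moderate, Light): Fleet A gets 5, best alternative -1; Fleet B gets 3, best alternative 1. No profitable deviation — NE.
(Moderate, Moderate): Fleet A can switch to Max (-3 → 5). Not NE.
(Moderate, Heavy): Fleet A can switch to Heavy (-3 → 5). Not NE.
(Heavy, Light): Fleet A can switch to Moderate (-1 → 5). Not NE.
(Heavy, Moderate): Fleet A can switch to Moderate (-4 → -3). Not NE.
(Heavy, Heavy): Fleet A gets 5, best alternative -3; Fleet B gets 1, best alternative -1. No profitable deviation — NE.
(Max, Light): Fleet A can switch to Moderate (-3 → 5). Not NE.
(Max, Moderate): Fleet A gets 5, best alternative -3; Fleet B gets 3, best alternative 0. No profitable deviation — NE.
(Max, Heavy): Fleet A can switch to Moderate (-4 → -3). Not NE.

(Moderate, Light) and (Heavy, Heavy) and (Max, Moderate)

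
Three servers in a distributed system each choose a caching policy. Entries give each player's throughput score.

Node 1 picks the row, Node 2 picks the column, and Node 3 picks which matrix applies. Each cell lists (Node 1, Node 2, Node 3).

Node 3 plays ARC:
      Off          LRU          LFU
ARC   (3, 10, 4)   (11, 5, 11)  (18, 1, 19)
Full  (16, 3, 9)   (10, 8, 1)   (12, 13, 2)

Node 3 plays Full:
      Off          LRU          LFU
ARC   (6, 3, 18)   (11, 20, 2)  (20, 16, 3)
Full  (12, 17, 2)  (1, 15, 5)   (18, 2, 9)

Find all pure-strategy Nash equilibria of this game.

No pure-strategy Nash equilibrium.

(ARC, Off, ARC): Node 1 can switch to Full (3 → 16). Not NE.
(ARC, Off, Full): Node 1 can switch to Full (6 → 12). Not NE.
(ARC, LRU, ARC): Node 2 can switch to Off (5 → 10). Not NE.
(ARC, LRU, Full): Node 3 can switch to ARC (2 → 11). Not NE.
(ARC, LFU, ARC): Node 2 can switch to Off (1 → 10). Not NE.
(ARC, LFU, Full): Node 2 can switch to LRU (16 → 20). Not NE.
(Full, Off, ARC): Node 2 can switch to LRU (3 → 8). Not NE.
(Full, Off, Full): Node 3 can switch to ARC (2 → 9). Not NE.
(The remaining 4 profiles each have a profitable deviation by the same check.)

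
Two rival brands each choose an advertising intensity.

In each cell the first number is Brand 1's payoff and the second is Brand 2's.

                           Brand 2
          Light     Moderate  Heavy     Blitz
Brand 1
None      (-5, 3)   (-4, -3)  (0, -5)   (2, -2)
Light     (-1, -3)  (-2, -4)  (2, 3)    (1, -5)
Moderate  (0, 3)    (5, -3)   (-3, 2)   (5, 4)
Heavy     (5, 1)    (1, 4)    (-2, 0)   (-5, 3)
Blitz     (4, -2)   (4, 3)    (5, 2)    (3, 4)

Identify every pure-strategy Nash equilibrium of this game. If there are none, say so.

(Moderate, Blitz)

For each player, find the best response to each opponent profile; mutual best responses are the pure NE.
Brand 1 against Light: payoffs -5, -1, 0, 5, 4 → best response Heavy.
Brand 1 against Moderate: payoffs -4, -2, 5, 1, 4 → best response Moderate.
Brand 1 against Heavy: payoffs 0, 2, -3, -2, 5 → best response Blitz.
Brand 1 against Blitz: payoffs 2, 1, 5, -5, 3 → best response Moderate.
Brand 2 against None: payoffs 3, -3, -5, -2 → best response Light.
Brand 2 against Light: payoffs -3, -4, 3, -5 → best response Heavy.
Brand 2 against Moderate: payoffs 3, -3, 2, 4 → best response Blitz.
Brand 2 against Heavy: payoffs 1, 4, 0, 3 → best response Moderate.
Brand 2 against Blitz: payoffs -2, 3, 2, 4 → best response Blitz.
Mutual best responses: (Moderate, Blitz).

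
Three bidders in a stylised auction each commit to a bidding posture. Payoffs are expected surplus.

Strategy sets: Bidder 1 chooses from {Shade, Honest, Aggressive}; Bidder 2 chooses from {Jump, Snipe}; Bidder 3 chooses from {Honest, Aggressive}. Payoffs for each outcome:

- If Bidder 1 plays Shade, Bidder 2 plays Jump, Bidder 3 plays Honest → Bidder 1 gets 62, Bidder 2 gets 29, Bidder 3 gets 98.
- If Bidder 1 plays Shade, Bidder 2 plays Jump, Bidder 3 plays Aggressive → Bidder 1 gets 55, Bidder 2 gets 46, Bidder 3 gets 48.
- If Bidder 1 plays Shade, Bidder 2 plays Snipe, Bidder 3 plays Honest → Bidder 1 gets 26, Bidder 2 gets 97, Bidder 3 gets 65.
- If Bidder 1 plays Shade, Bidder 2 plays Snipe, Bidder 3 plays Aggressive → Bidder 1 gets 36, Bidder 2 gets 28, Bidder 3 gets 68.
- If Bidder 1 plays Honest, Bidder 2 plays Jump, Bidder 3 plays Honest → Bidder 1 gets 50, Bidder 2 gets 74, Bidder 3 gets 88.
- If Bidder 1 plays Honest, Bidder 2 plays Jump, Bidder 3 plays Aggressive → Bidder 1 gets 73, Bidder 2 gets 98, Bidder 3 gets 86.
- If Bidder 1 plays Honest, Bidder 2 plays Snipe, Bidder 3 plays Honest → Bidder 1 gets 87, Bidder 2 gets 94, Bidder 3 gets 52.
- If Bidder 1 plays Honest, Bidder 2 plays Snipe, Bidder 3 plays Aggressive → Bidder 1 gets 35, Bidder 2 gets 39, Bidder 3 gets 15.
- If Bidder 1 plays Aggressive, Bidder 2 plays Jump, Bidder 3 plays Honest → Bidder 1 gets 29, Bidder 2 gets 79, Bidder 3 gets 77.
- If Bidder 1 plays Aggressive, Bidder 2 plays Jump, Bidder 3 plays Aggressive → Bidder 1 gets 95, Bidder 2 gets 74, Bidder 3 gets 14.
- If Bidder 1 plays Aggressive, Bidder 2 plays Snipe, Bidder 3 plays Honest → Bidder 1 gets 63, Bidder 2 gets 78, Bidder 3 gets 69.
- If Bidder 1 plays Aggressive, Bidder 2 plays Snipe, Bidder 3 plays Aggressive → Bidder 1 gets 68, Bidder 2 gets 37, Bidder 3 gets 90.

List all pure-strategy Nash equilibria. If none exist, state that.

Pure NE: (Honest, Snipe, Honest)

(Shade, Jump, Honest): Bidder 2 can switch to Snipe (29 → 97). Not NE.
(Shade, Jump, Aggressive): Bidder 1 can switch to Honest (55 → 73). Not NE.
(Shade, Snipe, Honest): Bidder 1 can switch to Honest (26 → 87). Not NE.
(Shade, Snipe, Aggressive): Bidder 1 can switch to Aggressive (36 → 68). Not NE.
(Honest, Jump, Honest): Bidder 1 can switch to Shade (50 → 62). Not NE.
(Honest, Jump, Aggressive): Bidder 1 can switch to Aggressive (73 → 95). Not NE.
(Honest, Snipe, Honest): Bidder 1 gets 87, best alternative 63; Bidder 2 gets 94, best alternative 74; Bidder 3 gets 52, best alternative 15. No profitable deviation — NE.
(Honest, Snipe, Aggressive): Bidder 1 can switch to Shade (35 → 36). Not NE.
(Aggressive, Jump, Honest): Bidder 1 can switch to Shade (29 → 62). Not NE.
(Aggressive, Jump, Aggressive): Bidder 3 can switch to Honest (14 → 77). Not NE.
(Aggressive, Snipe, Honest): Bidder 1 can switch to Honest (63 → 87). Not NE.
(Aggressive, Snipe, Aggressive): Bidder 2 can switch to Jump (37 → 74). Not NE.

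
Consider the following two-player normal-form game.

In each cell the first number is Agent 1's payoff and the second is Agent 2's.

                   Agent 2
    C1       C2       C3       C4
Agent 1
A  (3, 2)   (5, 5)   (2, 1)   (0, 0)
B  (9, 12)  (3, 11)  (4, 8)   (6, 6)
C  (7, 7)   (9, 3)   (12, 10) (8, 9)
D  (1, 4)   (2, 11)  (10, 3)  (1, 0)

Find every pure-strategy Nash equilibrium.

Pure-strategy Nash equilibria: (B, C1); (C, C3)

Agent 1 against C1: payoffs 3, 9, 7, 1 → best response B.
Agent 1 against C2: payoffs 5, 3, 9, 2 → best response C.
Agent 1 against C3: payoffs 2, 4, 12, 10 → best response C.
Agent 1 against C4: payoffs 0, 6, 8, 1 → best response C.
Agent 2 against A: payoffs 2, 5, 1, 0 → best response C2.
Agent 2 against B: payoffs 12, 11, 8, 6 → best response C1.
Agent 2 against C: payoffs 7, 3, 10, 9 → best response C3.
Agent 2 against D: payoffs 4, 11, 3, 0 → best response C2.
Mutual best responses: (B, C1); (C, C3).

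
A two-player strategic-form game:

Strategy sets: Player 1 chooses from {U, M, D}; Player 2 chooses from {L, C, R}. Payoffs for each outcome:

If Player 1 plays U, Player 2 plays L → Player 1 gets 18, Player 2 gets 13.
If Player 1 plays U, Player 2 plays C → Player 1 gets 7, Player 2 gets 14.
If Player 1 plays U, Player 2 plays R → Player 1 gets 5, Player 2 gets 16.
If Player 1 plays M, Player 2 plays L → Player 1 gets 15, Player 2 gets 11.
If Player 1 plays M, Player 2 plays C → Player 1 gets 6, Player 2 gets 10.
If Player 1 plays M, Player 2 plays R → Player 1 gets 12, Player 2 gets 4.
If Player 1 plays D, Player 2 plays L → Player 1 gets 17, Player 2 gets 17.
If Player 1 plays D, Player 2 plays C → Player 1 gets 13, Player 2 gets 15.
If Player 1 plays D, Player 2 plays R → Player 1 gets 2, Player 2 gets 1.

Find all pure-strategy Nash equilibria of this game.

No pure-strategy Nash equilibrium.

For each strategy profile, look for a profitable unilateral deviation.
(U, L): Player 2 can switch to C (13 → 14). Not NE.
(U, C): Player 1 can switch to D (7 → 13). Not NE.
(U, R): Player 1 can switch to M (5 → 12). Not NE.
(M, L): Player 1 can switch to U (15 → 18). Not NE.
(M, C): Player 1 can switch to U (6 → 7). Not NE.
(M, R): Player 2 can switch to L (4 → 11). Not NE.
(D, L): Player 1 can switch to U (17 → 18). Not NE.
(D, C): Player 2 can switch to L (15 → 17). Not NE.
(The remaining 1 profile has a profitable deviation by the same check.)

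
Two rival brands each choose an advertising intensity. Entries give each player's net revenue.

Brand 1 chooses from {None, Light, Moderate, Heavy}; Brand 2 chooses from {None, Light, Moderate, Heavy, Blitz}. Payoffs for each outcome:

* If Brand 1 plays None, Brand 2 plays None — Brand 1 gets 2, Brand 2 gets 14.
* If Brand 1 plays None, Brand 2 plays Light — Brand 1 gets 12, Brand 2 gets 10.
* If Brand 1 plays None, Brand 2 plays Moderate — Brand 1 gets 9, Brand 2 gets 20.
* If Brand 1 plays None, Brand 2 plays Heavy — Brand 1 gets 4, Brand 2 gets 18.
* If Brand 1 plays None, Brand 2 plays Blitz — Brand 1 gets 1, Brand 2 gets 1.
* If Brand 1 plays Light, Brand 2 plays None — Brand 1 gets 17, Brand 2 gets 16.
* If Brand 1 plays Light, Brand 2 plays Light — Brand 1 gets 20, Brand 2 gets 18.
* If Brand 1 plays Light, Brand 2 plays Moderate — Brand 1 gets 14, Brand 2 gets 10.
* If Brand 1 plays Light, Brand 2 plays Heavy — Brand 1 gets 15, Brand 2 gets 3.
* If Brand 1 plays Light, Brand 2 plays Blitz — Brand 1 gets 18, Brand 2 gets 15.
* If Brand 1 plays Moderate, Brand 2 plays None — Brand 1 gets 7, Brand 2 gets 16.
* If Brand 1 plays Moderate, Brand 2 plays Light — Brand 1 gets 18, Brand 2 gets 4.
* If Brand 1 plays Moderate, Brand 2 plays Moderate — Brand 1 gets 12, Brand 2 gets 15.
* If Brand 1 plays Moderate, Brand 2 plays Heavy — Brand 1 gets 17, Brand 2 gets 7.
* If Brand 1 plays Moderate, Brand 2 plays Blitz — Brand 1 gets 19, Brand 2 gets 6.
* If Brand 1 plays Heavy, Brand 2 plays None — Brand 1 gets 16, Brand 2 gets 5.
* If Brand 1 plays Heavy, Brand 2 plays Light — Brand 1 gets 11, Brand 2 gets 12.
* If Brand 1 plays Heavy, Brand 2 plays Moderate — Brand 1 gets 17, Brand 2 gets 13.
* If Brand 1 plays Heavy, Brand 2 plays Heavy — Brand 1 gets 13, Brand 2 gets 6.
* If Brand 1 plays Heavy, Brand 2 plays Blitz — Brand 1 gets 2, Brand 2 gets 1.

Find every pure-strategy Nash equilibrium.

Brand 1 against None: payoffs 2, 17, 7, 16 → best response Light.
Brand 1 against Light: payoffs 12, 20, 18, 11 → best response Light.
Brand 1 against Moderate: payoffs 9, 14, 12, 17 → best response Heavy.
Brand 1 against Heavy: payoffs 4, 15, 17, 13 → best response Moderate.
Brand 1 against Blitz: payoffs 1, 18, 19, 2 → best response Moderate.
Brand 2 against None: payoffs 14, 10, 20, 18, 1 → best response Moderate.
Brand 2 against Light: payoffs 16, 18, 10, 3, 15 → best response Light.
Brand 2 against Moderate: payoffs 16, 4, 15, 7, 6 → best response None.
Brand 2 against Heavy: payoffs 5, 12, 13, 6, 1 → best response Moderate.
Mutual best responses: (Light, Light); (Heavy, Moderate).

Pure-strategy Nash equilibria: (Light, Light), (Heavy, Moderate)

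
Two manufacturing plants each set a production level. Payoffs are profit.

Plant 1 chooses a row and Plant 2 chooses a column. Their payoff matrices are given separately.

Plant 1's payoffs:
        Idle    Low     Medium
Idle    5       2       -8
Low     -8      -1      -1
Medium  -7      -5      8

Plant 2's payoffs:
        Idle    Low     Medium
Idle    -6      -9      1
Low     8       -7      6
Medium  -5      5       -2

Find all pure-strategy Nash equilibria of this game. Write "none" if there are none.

For each player, find the best response to each opponent profile; mutual best responses are the pure NE.
Plant 1 against Idle: payoffs 5, -8, -7 → best response Idle.
Plant 1 against Low: payoffs 2, -1, -5 → best response Idle.
Plant 1 against Medium: payoffs -8, -1, 8 → best response Medium.
Plant 2 against Idle: payoffs -6, -9, 1 → best response Medium.
Plant 2 against Low: payoffs 8, -7, 6 → best response Idle.
Plant 2 against Medium: payoffs -5, 5, -2 → best response Low.
No profile is a mutual best response for all players.

none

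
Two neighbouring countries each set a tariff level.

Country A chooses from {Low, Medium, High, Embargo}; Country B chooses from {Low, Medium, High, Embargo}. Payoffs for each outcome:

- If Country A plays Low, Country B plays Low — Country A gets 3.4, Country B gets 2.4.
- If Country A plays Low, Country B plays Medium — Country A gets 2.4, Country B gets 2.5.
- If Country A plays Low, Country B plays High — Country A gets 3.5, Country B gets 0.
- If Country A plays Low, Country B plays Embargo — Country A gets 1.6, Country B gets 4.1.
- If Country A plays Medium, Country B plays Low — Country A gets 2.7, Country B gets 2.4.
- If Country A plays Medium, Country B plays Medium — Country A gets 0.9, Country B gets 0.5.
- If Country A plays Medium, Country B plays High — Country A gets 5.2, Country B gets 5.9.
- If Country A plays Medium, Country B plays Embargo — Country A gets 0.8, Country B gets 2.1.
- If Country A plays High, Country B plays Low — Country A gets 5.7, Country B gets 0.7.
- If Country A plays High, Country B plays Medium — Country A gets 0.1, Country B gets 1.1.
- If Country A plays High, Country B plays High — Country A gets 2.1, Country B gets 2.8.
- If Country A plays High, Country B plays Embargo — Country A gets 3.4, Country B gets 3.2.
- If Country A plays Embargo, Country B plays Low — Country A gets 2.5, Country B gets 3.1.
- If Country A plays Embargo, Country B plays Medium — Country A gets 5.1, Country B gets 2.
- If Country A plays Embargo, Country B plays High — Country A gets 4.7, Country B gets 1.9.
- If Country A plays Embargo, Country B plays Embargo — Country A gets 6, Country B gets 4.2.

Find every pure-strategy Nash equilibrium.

Check each profile: it is a Nash equilibrium iff no player can strictly gain by switching unilaterally.
(Low, Low): Country A can switch to High (3.4 → 5.7). Not NE.
(Low, Medium): Country A can switch to Embargo (2.4 → 5.1). Not NE.
(Low, High): Country A can switch to Medium (3.5 → 5.2). Not NE.
(Low, Embargo): Country A can switch to High (1.6 → 3.4). Not NE.
(Medium, Low): Country A can switch to Low (2.7 → 3.4). Not NE.
(Medium, Medium): Country A can switch to Low (0.9 → 2.4). Not NE.
(Medium, High): Country A gets 5.2, best alternative 4.7; Country B gets 5.9, best alternative 2.4. No profitable deviation — NE.
(Medium, Embargo): Country A can switch to Low (0.8 → 1.6). Not NE.
(High, Low): Country B can switch to Medium (0.7 → 1.1). Not NE.
(High, Medium): Country A can switch to Low (0.1 → 2.4). Not NE.
(High, High): Country A can switch to Low (2.1 → 3.5). Not NE.
(Embargo, Embargo): Country A gets 6, best alternative 3.4; Country B gets 4.2, best alternative 3.1. No profitable deviation — NE.
(The remaining 4 profiles each have a profitable deviation by the same check.)

(Medium, High); (Embargo, Embargo)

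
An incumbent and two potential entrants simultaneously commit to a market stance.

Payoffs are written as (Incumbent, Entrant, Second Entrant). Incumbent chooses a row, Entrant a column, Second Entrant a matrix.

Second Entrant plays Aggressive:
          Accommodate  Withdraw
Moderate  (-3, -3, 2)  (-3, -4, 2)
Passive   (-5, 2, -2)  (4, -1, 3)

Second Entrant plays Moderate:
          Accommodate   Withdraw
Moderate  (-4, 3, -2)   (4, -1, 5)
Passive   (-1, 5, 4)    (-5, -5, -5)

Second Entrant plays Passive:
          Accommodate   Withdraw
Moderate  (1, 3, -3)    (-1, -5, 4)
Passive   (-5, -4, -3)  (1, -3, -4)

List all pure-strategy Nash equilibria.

(Moderate, Accommodate, Aggressive), (Passive, Accommodate, Moderate)

Incumbent against (Accommodate, Aggressive): payoffs -3, -5 → best response Moderate.
Incumbent against (Accommodate, Moderate): payoffs -4, -1 → best response Passive.
Incumbent against (Accommodate, Passive): payoffs 1, -5 → best response Moderate.
Incumbent against (Withdraw, Aggressive): payoffs -3, 4 → best response Passive.
Incumbent against (Withdraw, Moderate): payoffs 4, -5 → best response Moderate.
Incumbent against (Withdraw, Passive): payoffs -1, 1 → best response Passive.
Entrant against (Moderate, Aggressive): payoffs -3, -4 → best response Accommodate.
Entrant against (Moderate, Moderate): payoffs 3, -1 → best response Accommodate.
Entrant against (Moderate, Passive): payoffs 3, -5 → best response Accommodate.
Entrant against (Passive, Aggressive): payoffs 2, -1 → best response Accommodate.
Entrant against (Passive, Moderate): payoffs 5, -5 → best response Accommodate.
Entrant against (Passive, Passive): payoffs -4, -3 → best response Withdraw.
Second Entrant against (Moderate, Accommodate): payoffs 2, -2, -3 → best response Aggressive.
Second Entrant against (Moderate, Withdraw): payoffs 2, 5, 4 → best response Moderate.
Second Entrant against (Passive, Accommodate): payoffs -2, 4, -3 → best response Moderate.
Second Entrant against (Passive, Withdraw): payoffs 3, -5, -4 → best response Aggressive.
Mutual best responses: (Moderate, Accommodate, Aggressive); (Passive, Accommodate, Moderate).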